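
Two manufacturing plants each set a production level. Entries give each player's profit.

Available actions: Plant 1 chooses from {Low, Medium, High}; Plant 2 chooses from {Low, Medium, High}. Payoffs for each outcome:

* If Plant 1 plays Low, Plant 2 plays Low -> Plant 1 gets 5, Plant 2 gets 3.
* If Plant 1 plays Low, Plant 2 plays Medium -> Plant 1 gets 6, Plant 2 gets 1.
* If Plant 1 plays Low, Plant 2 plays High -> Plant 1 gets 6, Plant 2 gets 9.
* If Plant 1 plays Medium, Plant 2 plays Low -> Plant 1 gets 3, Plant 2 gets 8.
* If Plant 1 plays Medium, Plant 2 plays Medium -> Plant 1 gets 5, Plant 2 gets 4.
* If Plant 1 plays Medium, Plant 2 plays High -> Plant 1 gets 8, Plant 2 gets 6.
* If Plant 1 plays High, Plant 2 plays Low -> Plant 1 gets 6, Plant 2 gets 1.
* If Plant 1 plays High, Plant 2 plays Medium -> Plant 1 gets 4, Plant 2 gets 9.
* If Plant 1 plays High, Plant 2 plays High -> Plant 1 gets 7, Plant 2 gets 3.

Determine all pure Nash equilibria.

Plant 1 against Low: payoffs 5, 3, 6 → best response High.
Plant 1 against Medium: payoffs 6, 5, 4 → best response Low.
Plant 1 against High: payoffs 6, 8, 7 → best response Medium.
Plant 2 against Low: payoffs 3, 1, 9 → best response High.
Plant 2 against Medium: payoffs 8, 4, 6 → best response Low.
Plant 2 against High: payoffs 1, 9, 3 → best response Medium.
No profile is a mutual best response for all players.

This game has no pure Nash equilibrium.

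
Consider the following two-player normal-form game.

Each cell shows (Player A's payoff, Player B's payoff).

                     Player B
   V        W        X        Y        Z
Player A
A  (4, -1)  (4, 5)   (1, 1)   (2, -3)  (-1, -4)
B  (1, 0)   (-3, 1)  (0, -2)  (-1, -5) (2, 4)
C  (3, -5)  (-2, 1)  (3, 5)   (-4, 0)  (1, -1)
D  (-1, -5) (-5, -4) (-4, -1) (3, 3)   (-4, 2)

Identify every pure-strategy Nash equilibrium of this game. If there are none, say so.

(A, V): Player B can switch to W (-1 → 5). Not NE.
(A, W): Player A gets 4, best alternative -2; Player B gets 5, best alternative 1. No profitable deviation — NE.
(A, X): Player A can switch to C (1 → 3). Not NE.
(A, Y): Player A can switch to D (2 → 3). Not NE.
(A, Z): Player A can switch to B (-1 → 2). Not NE.
(B, V): Player A can switch to A (1 → 4). Not NE.
(B, W): Player A can switch to A (-3 → 4). Not NE.
(B, X): Player A can switch to A (0 → 1). Not NE.
(B, Y): Player A can switch to A (-1 → 2). Not NE.
(B, Z): Player A gets 2, best alternative 1; Player B gets 4, best alternative 1. No profitable deviation — NE.
(C, V): Player A can switch to A (3 → 4). Not NE.
(C, W): Player A can switch to A (-2 → 4). Not NE.
(C, X): Player A gets 3, best alternative 1; Player B gets 5, best alternative 1. No profitable deviation — NE.
(C, Y): Player A can switch to A (-4 → 2). Not NE.
(C, Z): Player A can switch to B (1 → 2). Not NE.
(D, Y): Player A gets 3, best alternative 2; Player B gets 3, best alternative 2. No profitable deviation — NE.
(The remaining 4 profiles each have a profitable deviation by the same check.)

Pure-strategy Nash equilibria: (A, W) and (B, Z) and (C, X) and (D, Y)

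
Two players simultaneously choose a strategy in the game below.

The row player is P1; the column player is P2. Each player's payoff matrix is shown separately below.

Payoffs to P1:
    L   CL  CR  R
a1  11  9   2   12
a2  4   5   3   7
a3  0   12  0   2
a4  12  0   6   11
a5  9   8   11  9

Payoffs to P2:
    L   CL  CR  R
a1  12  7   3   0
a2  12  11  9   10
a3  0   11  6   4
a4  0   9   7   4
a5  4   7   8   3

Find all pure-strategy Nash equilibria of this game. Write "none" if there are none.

For each strategy profile, look for a profitable unilateral deviation.
(a1, L): P1 can switch to a4 (11 → 12). Not NE.
(a1, CL): P1 can switch to a3 (9 → 12). Not NE.
(a1, CR): P1 can switch to a2 (2 → 3). Not NE.
(a1, R): P2 can switch to L (0 → 12). Not NE.
(a2, L): P1 can switch to a1 (4 → 11). Not NE.
(a2, CL): P1 can switch to a1 (5 → 9). Not NE.
(a2, CR): P1 can switch to a4 (3 → 6). Not NE.
(a2, R): P1 can switch to a1 (7 → 12). Not NE.
(a3, L): P1 can switch to a1 (0 → 11). Not NE.
(a3, CL): P1 gets 12, best alternative 9; P2 gets 11, best alternative 6. No profitable deviation — NE.
(a3, CR): P1 can switch to a1 (0 → 2). Not NE.
(a3, R): P1 can switch to a1 (2 → 12). Not NE.
(a4, L): P2 can switch to CL (0 → 9). Not NE.
(a5, CR): P1 gets 11, best alternative 6; P2 gets 8, best alternative 7. No profitable deviation — NE.
(The remaining 6 profiles each have a profitable deviation by the same check.)

The pure Nash equilibria are (a3, CL); (a5, CR).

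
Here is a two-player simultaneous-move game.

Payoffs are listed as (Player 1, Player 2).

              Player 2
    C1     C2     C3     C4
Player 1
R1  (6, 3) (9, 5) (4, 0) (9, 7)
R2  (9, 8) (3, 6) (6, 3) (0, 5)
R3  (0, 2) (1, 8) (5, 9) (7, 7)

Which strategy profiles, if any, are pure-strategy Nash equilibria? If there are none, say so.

The pure Nash equilibria are (R1, C4); (R2, C1).

Player 1 against C1: payoffs 6, 9, 0 → best response R2.
Player 1 against C2: payoffs 9, 3, 1 → best response R1.
Player 1 against C3: payoffs 4, 6, 5 → best response R2.
Player 1 against C4: payoffs 9, 0, 7 → best response R1.
Player 2 against R1: payoffs 3, 5, 0, 7 → best response C4.
Player 2 against R2: payoffs 8, 6, 3, 5 → best response C1.
Player 2 against R3: payoffs 2, 8, 9, 7 → best response C3.
Mutual best responses: (R1, C4); (R2, C1).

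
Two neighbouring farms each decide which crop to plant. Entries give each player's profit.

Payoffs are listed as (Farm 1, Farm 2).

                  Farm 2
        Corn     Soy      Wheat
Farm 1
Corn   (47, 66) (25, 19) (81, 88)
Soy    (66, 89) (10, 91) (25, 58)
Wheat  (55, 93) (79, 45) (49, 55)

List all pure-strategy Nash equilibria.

The unique pure-strategy Nash equilibrium is (Corn, Wheat).

(Corn, Corn): Farm 1 can switch to Soy (47 → 66). Not NE.
(Corn, Soy): Farm 1 can switch to Wheat (25 → 79). Not NE.
(Corn, Wheat): Farm 1 gets 81, best alternative 49; Farm 2 gets 88, best alternative 66. No profitable deviation — NE.
(Soy, Corn): Farm 2 can switch to Soy (89 → 91). Not NE.
(Soy, Soy): Farm 1 can switch to Corn (10 → 25). Not NE.
(Soy, Wheat): Farm 1 can switch to Corn (25 → 81). Not NE.
(Wheat, Corn): Farm 1 can switch to Soy (55 → 66). Not NE.
(Wheat, Soy): Farm 2 can switch to Corn (45 → 93). Not NE.
(Wheat, Wheat): Farm 1 can switch to Corn (49 → 81). Not NE.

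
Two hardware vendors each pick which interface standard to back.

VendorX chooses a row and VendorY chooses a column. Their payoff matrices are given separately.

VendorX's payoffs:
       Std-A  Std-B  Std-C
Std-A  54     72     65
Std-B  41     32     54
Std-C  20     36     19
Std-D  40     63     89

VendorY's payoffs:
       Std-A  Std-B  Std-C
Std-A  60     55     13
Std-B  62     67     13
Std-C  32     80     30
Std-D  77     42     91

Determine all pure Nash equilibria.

For each strategy profile, look for a profitable unilateral deviation.
(Std-A, Std-A): VendorX gets 54, best alternative 41; VendorY gets 60, best alternative 55. No profitable deviation — NE.
(Std-A, Std-B): VendorY can switch to Std-A (55 → 60). Not NE.
(Std-A, Std-C): VendorX can switch to Std-D (65 → 89). Not NE.
(Std-B, Std-A): VendorX can switch to Std-A (41 → 54). Not NE.
(Std-B, Std-B): VendorX can switch to Std-A (32 → 72). Not NE.
(Std-B, Std-C): VendorX can switch to Std-A (54 → 65). Not NE.
(Std-C, Std-A): VendorX can switch to Std-A (20 → 54). Not NE.
(Std-C, Std-B): VendorX can switch to Std-A (36 → 72). Not NE.
(Std-C, Std-C): VendorX can switch to Std-A (19 → 65). Not NE.
(Std-D, Std-C): VendorX gets 89, best alternative 65; VendorY gets 91, best alternative 77. No profitable deviation — NE.
(The remaining 2 profiles each have a profitable deviation by the same check.)

The pure Nash equilibria are (Std-A, Std-A); (Std-D, Std-C).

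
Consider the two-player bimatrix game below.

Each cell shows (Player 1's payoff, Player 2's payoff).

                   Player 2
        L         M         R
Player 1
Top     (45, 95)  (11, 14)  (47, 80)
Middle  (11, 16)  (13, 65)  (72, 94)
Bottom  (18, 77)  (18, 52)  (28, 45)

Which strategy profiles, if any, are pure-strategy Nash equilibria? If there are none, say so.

(Top, L): Player 1 gets 45, best alternative 18; Player 2 gets 95, best alternative 80. No profitable deviation — NE.
(Top, M): Player 1 can switch to Middle (11 → 13). Not NE.
(Top, R): Player 1 can switch to Middle (47 → 72). Not NE.
(Middle, L): Player 1 can switch to Top (11 → 45). Not NE.
(Middle, M): Player 1 can switch to Bottom (13 → 18). Not NE.
(Middle, R): Player 1 gets 72, best alternative 47; Player 2 gets 94, best alternative 65. No profitable deviation — NE.
(Bottom, L): Player 1 can switch to Top (18 → 45). Not NE.
(Bottom, M): Player 2 can switch to L (52 → 77). Not NE.
(Bottom, R): Player 1 can switch to Top (28 → 47). Not NE.

(Top, L) and (Middle, R)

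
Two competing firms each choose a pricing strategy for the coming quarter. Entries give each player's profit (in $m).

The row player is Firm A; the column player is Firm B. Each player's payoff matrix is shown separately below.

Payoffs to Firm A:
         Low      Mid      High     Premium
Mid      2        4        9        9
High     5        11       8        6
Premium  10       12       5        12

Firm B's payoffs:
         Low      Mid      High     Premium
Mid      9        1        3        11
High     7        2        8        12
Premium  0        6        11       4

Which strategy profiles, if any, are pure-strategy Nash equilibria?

(Mid, Low): Firm A can switch to High (2 → 5). Not NE.
(Mid, Mid): Firm A can switch to High (4 → 11). Not NE.
(Mid, High): Firm B can switch to Low (3 → 9). Not NE.
(Mid, Premium): Firm A can switch to Premium (9 → 12). Not NE.
(High, Low): Firm A can switch to Premium (5 → 10). Not NE.
(High, Mid): Firm A can switch to Premium (11 → 12). Not NE.
(The remaining 6 profiles each have a profitable deviation by the same check.)

There is no pure-strategy Nash equilibrium.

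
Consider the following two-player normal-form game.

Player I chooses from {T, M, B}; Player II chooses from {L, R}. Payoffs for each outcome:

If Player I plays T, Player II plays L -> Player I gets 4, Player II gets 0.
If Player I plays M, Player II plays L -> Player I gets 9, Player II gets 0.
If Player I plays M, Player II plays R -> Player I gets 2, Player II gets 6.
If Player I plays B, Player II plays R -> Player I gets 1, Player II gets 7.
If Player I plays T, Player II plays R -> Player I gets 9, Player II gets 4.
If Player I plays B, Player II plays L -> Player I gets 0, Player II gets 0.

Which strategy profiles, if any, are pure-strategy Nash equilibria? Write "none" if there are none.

For each player, find the best response to each opponent profile; mutual best responses are the pure NE.
Player I against L: payoffs 4, 9, 0 → best response M.
Player I against R: payoffs 9, 2, 1 → best response T.
Player II against T: payoffs 0, 4 → best response R.
Player II against M: payoffs 0, 6 → best response R.
Player II against B: payoffs 0, 7 → best response R.
Mutual best responses: (T, R).

(T, R)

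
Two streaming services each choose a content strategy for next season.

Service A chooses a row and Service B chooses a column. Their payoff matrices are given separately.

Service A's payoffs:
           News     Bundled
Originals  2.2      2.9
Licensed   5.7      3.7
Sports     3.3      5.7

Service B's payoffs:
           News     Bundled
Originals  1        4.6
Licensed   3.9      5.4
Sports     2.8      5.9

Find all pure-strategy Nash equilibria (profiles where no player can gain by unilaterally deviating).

The unique pure-strategy Nash equilibrium is (Sports, Bundled).

For each strategy profile, look for a profitable unilateral deviation.
(Originals, News): Service A can switch to Licensed (2.2 → 5.7). Not NE.
(Originals, Bundled): Service A can switch to Licensed (2.9 → 3.7). Not NE.
(Licensed, News): Service B can switch to Bundled (3.9 → 5.4). Not NE.
(Licensed, Bundled): Service A can switch to Sports (3.7 → 5.7). Not NE.
(Sports, News): Service A can switch to Licensed (3.3 → 5.7). Not NE.
(Sports, Bundled): Service A gets 5.7, best alternative 3.7; Service B gets 5.9, best alternative 2.8. No profitable deviation — NE.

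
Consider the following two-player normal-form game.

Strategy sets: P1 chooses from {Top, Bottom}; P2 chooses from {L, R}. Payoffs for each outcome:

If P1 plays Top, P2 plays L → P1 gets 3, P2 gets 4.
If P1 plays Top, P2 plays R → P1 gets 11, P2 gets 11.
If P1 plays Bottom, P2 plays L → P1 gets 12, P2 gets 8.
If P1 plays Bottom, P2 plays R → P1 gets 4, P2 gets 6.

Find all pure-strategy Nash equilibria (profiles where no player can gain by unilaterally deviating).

(Top, R); (Bottom, L)

Mark each player's best response to every combination of opponents' strategies; a profile where every player is best-responding is a pure Nash equilibrium.
P1 against L: payoffs 3, 12 → best response Bottom.
P1 against R: payoffs 11, 4 → best response Top.
P2 against Top: payoffs 4, 11 → best response R.
P2 against Bottom: payoffs 8, 6 → best response L.
Mutual best responses: (Top, R); (Bottom, L).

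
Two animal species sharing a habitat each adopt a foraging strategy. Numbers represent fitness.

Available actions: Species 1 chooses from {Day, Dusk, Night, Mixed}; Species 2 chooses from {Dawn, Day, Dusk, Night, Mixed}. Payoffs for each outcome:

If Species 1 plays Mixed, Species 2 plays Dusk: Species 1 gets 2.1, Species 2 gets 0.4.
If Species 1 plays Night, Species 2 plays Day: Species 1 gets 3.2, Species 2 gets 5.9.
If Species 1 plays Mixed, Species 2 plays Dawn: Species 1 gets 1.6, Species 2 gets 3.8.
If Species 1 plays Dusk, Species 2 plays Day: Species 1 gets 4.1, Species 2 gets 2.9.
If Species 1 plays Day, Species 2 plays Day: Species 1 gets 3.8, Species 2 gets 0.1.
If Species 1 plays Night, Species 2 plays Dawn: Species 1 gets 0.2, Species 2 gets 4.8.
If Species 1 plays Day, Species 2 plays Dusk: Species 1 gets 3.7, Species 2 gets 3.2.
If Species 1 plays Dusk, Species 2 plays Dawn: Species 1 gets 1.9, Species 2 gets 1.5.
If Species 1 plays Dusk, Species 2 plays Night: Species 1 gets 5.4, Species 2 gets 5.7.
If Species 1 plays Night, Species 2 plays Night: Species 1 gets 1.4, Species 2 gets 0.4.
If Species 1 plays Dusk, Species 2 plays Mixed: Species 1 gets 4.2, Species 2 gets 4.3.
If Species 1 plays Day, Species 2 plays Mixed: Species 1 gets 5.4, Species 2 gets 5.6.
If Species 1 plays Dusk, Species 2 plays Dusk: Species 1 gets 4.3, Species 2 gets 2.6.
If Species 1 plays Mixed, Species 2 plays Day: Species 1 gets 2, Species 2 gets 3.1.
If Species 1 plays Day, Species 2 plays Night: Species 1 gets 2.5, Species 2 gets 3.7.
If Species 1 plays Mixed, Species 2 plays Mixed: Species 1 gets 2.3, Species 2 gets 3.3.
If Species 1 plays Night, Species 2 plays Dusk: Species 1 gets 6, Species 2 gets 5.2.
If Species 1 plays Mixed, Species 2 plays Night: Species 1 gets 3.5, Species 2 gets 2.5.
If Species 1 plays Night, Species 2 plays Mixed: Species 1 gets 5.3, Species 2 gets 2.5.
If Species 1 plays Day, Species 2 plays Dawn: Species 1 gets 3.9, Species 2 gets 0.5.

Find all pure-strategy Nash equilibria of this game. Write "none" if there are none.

For each player, find the best response to each opponent profile; mutual best responses are the pure NE.
Species 1 against Dawn: payoffs 3.9, 1.9, 0.2, 1.6 → best response Day.
Species 1 against Day: payoffs 3.8, 4.1, 3.2, 2 → best response Dusk.
Species 1 against Dusk: payoffs 3.7, 4.3, 6, 2.1 → best response Night.
Species 1 against Night: payoffs 2.5, 5.4, 1.4, 3.5 → best response Dusk.
Species 1 against Mixed: payoffs 5.4, 4.2, 5.3, 2.3 → best response Day.
Species 2 against Day: payoffs 0.5, 0.1, 3.2, 3.7, 5.6 → best response Mixed.
Species 2 against Dusk: payoffs 1.5, 2.9, 2.6, 5.7, 4.3 → best response Night.
Species 2 against Night: payoffs 4.8, 5.9, 5.2, 0.4, 2.5 → best response Day.
Species 2 against Mixed: payoffs 3.8, 3.1, 0.4, 2.5, 3.3 → best response Dawn.
Mutual best responses: (Day, Mixed); (Dusk, Night).

The pure Nash equilibria are (Day, Mixed); (Dusk, Night).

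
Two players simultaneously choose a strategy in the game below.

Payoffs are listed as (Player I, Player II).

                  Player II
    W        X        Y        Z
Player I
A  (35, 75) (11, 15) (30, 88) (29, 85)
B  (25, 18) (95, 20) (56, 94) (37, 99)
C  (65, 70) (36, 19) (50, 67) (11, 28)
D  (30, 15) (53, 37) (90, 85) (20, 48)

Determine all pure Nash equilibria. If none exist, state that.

(B, Z) and (C, W) and (D, Y)

For each strategy profile, look for a profitable unilateral deviation.
(A, W): Player I can switch to C (35 → 65). Not NE.
(A, X): Player I can switch to B (11 → 95). Not NE.
(A, Y): Player I can switch to B (30 → 56). Not NE.
(A, Z): Player I can switch to B (29 → 37). Not NE.
(B, W): Player I can switch to A (25 → 35). Not NE.
(B, X): Player II can switch to Y (20 → 94). Not NE.
(B, Y): Player I can switch to D (56 → 90). Not NE.
(B, Z): Player I gets 37, best alternative 29; Player II gets 99, best alternative 94. No profitable deviation — NE.
(C, W): Player I gets 65, best alternative 35; Player II gets 70, best alternative 67. No profitable deviation — NE.
(C, X): Player I can switch to B (36 → 95). Not NE.
(D, Y): Player I gets 90, best alternative 56; Player II gets 85, best alternative 48. No profitable deviation — NE.
(The remaining 5 profiles each have a profitable deviation by the same check.)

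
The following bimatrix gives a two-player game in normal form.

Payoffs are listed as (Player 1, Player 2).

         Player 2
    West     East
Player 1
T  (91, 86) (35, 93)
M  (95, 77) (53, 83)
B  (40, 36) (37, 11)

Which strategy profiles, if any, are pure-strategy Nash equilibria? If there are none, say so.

Check each profile: it is a Nash equilibrium iff no player can strictly gain by switching unilaterally.
(T, West): Player 1 can switch to M (91 → 95). Not NE.
(T, East): Player 1 can switch to M (35 → 53). Not NE.
(M, West): Player 2 can switch to East (77 → 83). Not NE.
(M, East): Player 1 gets 53, best alternative 37; Player 2 gets 83, best alternative 77. No profitable deviation — NE.
(B, West): Player 1 can switch to T (40 → 91). Not NE.
(B, East): Player 1 can switch to M (37 → 53). Not NE.

The unique pure-strategy Nash equilibrium is (M, East).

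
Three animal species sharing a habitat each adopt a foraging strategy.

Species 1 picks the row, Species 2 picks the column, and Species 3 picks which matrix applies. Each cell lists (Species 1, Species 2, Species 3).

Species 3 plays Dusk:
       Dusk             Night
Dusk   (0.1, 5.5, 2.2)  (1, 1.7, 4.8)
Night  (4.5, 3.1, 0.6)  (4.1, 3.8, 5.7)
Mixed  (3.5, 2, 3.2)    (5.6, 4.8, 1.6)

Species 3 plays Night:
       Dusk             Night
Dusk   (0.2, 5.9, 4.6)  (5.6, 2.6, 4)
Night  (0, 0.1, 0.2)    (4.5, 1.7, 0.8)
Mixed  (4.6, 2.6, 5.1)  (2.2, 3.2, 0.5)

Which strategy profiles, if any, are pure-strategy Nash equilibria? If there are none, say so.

The unique pure-strategy Nash equilibrium is (Mixed, Night, Dusk).

Species 1 against (Dusk, Dusk): payoffs 0.1, 4.5, 3.5 → best response Night.
Species 1 against (Dusk, Night): payoffs 0.2, 0, 4.6 → best response Mixed.
Species 1 against (Night, Dusk): payoffs 1, 4.1, 5.6 → best response Mixed.
Species 1 against (Night, Night): payoffs 5.6, 4.5, 2.2 → best response Dusk.
Species 2 against (Dusk, Dusk): payoffs 5.5, 1.7 → best response Dusk.
Species 2 against (Dusk, Night): payoffs 5.9, 2.6 → best response Dusk.
Species 2 against (Night, Dusk): payoffs 3.1, 3.8 → best response Night.
Species 2 against (Night, Night): payoffs 0.1, 1.7 → best response Night.
Species 2 against (Mixed, Dusk): payoffs 2, 4.8 → best response Night.
Species 2 against (Mixed, Night): payoffs 2.6, 3.2 → best response Night.
Species 3 against (Dusk, Dusk): payoffs 2.2, 4.6 → best response Night.
Species 3 against (Dusk, Night): payoffs 4.8, 4 → best response Dusk.
Species 3 against (Night, Dusk): payoffs 0.6, 0.2 → best response Dusk.
Species 3 against (Night, Night): payoffs 5.7, 0.8 → best response Dusk.
Species 3 against (Mixed, Dusk): payoffs 3.2, 5.1 → best response Night.
Species 3 against (Mixed, Night): payoffs 1.6, 0.5 → best response Dusk.
Mutual best responses: (Mixed, Night, Dusk).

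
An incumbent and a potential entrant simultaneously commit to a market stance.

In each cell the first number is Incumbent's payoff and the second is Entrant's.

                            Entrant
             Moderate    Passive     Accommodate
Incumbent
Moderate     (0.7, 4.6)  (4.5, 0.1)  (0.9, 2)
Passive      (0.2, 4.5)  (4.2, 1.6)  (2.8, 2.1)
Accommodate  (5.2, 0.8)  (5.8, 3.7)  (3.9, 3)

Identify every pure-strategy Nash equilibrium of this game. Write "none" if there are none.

The unique pure-strategy Nash equilibrium is (Accommodate, Passive).

(Moderate, Moderate): Incumbent can switch to Accommodate (0.7 → 5.2). Not NE.
(Moderate, Passive): Incumbent can switch to Accommodate (4.5 → 5.8). Not NE.
(Moderate, Accommodate): Incumbent can switch to Passive (0.9 → 2.8). Not NE.
(Passive, Moderate): Incumbent can switch to Moderate (0.2 → 0.7). Not NE.
(Passive, Passive): Incumbent can switch to Moderate (4.2 → 4.5). Not NE.
(Passive, Accommodate): Incumbent can switch to Accommodate (2.8 → 3.9). Not NE.
(Accommodate, Moderate): Entrant can switch to Passive (0.8 → 3.7). Not NE.
(Accommodate, Passive): Incumbent gets 5.8, best alternative 4.5; Entrant gets 3.7, best alternative 3. No profitable deviation — NE.
(Accommodate, Accommodate): Entrant can switch to Passive (3 → 3.7). Not NE.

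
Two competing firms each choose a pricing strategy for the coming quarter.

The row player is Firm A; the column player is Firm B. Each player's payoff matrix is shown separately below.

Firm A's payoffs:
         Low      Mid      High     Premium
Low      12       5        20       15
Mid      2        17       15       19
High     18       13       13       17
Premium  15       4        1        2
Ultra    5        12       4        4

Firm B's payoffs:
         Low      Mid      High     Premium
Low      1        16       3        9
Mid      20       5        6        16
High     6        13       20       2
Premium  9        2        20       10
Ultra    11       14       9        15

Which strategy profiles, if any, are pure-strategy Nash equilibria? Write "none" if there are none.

Mark each player's best response to every combination of opponents' strategies; a profile where every player is best-responding is a pure Nash equilibrium.
Firm A against Low: payoffs 12, 2, 18, 15, 5 → best response High.
Firm A against Mid: payoffs 5, 17, 13, 4, 12 → best response Mid.
Firm A against High: payoffs 20, 15, 13, 1, 4 → best response Low.
Firm A against Premium: payoffs 15, 19, 17, 2, 4 → best response Mid.
Firm B against Low: payoffs 1, 16, 3, 9 → best response Mid.
Firm B against Mid: payoffs 20, 5, 6, 16 → best response Low.
Firm B against High: payoffs 6, 13, 20, 2 → best response High.
Firm B against Premium: payoffs 9, 2, 20, 10 → best response High.
Firm B against Ultra: payoffs 11, 14, 9, 15 → best response Premium.
No profile is a mutual best response for all players.

No pure-strategy Nash equilibrium.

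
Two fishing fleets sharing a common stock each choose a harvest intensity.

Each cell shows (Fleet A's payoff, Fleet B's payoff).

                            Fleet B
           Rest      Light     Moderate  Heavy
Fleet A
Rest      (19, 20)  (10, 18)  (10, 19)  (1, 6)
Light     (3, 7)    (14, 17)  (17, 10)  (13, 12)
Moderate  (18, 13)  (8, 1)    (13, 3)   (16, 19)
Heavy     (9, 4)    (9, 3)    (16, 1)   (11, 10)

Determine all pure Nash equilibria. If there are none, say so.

(Rest, Rest) and (Light, Light) and (Moderate, Heavy)

Fleet A against Rest: payoffs 19, 3, 18, 9 → best response Rest.
Fleet A against Light: payoffs 10, 14, 8, 9 → best response Light.
Fleet A against Moderate: payoffs 10, 17, 13, 16 → best response Light.
Fleet A against Heavy: payoffs 1, 13, 16, 11 → best response Moderate.
Fleet B against Rest: payoffs 20, 18, 19, 6 → best response Rest.
Fleet B against Light: payoffs 7, 17, 10, 12 → best response Light.
Fleet B against Moderate: payoffs 13, 1, 3, 19 → best response Heavy.
Fleet B against Heavy: payoffs 4, 3, 1, 10 → best response Heavy.
Mutual best responses: (Rest, Rest); (Light, Light); (Moderate, Heavy).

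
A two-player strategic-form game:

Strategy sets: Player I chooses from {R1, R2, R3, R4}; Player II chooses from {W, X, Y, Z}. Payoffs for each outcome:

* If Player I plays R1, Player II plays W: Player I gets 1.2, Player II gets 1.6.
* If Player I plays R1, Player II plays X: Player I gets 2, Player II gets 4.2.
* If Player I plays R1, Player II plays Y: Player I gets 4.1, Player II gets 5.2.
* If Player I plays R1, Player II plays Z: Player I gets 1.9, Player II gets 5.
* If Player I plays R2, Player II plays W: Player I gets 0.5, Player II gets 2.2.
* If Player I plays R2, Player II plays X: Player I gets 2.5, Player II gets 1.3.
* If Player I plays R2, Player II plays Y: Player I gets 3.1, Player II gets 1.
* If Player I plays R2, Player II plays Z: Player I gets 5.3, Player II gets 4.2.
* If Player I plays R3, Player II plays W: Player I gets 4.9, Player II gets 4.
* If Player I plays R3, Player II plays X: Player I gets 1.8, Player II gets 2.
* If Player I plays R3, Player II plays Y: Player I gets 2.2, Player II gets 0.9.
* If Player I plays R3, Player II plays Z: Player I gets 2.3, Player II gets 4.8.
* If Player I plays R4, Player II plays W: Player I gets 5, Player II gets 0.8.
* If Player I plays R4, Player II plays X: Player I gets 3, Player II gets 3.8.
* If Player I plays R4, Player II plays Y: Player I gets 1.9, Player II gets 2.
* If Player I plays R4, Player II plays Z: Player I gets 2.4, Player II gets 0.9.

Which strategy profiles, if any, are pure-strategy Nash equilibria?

The pure Nash equilibria are (R1, Y), (R2, Z), (R4, X).

Player I against W: payoffs 1.2, 0.5, 4.9, 5 → best response R4.
Player I against X: payoffs 2, 2.5, 1.8, 3 → best response R4.
Player I against Y: payoffs 4.1, 3.1, 2.2, 1.9 → best response R1.
Player I against Z: payoffs 1.9, 5.3, 2.3, 2.4 → best response R2.
Player II against R1: payoffs 1.6, 4.2, 5.2, 5 → best response Y.
Player II against R2: payoffs 2.2, 1.3, 1, 4.2 → best response Z.
Player II against R3: payoffs 4, 2, 0.9, 4.8 → best response Z.
Player II against R4: payoffs 0.8, 3.8, 2, 0.9 → best response X.
Mutual best responses: (R1, Y); (R2, Z); (R4, X).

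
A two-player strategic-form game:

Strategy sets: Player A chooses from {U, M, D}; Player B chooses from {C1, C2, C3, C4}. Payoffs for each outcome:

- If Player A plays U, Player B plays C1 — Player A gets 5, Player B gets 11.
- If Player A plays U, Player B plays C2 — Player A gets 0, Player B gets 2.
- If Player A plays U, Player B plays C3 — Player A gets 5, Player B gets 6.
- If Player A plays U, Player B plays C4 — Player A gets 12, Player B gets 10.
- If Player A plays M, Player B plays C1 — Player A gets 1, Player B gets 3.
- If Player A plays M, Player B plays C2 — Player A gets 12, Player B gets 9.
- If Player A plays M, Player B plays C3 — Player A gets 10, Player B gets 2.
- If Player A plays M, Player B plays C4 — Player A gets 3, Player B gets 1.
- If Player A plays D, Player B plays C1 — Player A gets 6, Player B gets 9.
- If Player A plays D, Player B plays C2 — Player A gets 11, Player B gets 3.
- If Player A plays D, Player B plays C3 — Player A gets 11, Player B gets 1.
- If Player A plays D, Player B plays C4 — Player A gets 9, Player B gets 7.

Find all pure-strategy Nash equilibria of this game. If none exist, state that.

The pure Nash equilibria are (M, C2), (D, C1).

Check each profile: it is a Nash equilibrium iff no player can strictly gain by switching unilaterally.
(U, C1): Player A can switch to D (5 → 6). Not NE.
(U, C2): Player A can switch to M (0 → 12). Not NE.
(U, C3): Player A can switch to M (5 → 10). Not NE.
(U, C4): Player B can switch to C1 (10 → 11). Not NE.
(M, C1): Player A can switch to U (1 → 5). Not NE.
(M, C2): Player A gets 12, best alternative 11; Player B gets 9, best alternative 3. No profitable deviation — NE.
(M, C3): Player A can switch to D (10 → 11). Not NE.
(M, C4): Player A can switch to U (3 → 12). Not NE.
(D, C1): Player A gets 6, best alternative 5; Player B gets 9, best alternative 7. No profitable deviation — NE.
(D, C2): Player A can switch to M (11 → 12). Not NE.
(D, C3): Player B can switch to C1 (1 → 9). Not NE.
(D, C4): Player A can switch to U (9 → 12). Not NE.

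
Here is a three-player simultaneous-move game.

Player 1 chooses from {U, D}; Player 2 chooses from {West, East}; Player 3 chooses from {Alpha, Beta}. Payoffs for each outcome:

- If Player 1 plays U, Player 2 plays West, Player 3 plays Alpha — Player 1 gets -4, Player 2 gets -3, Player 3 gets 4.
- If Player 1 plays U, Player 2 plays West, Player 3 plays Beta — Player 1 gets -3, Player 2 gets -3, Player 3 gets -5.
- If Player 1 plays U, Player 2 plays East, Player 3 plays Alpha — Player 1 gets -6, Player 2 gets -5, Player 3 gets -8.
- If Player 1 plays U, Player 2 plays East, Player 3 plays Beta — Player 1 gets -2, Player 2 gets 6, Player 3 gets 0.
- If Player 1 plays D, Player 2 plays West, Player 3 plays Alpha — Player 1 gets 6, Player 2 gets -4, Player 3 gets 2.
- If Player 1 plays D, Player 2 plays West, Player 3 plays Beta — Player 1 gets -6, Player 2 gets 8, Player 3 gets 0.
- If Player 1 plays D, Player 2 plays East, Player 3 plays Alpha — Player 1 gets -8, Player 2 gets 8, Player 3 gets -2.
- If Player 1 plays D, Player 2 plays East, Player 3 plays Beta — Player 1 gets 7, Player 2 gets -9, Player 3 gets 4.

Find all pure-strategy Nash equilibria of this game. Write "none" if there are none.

No pure-strategy Nash equilibrium.

(U, West, Alpha): Player 1 can switch to D (-4 → 6). Not NE.
(U, West, Beta): Player 2 can switch to East (-3 → 6). Not NE.
(U, East, Alpha): Player 2 can switch to West (-5 → -3). Not NE.
(U, East, Beta): Player 1 can switch to D (-2 → 7). Not NE.
(D, West, Alpha): Player 2 can switch to East (-4 → 8). Not NE.
(D, West, Beta): Player 1 can switch to U (-6 → -3). Not NE.
(D, East, Alpha): Player 1 can switch to U (-8 → -6). Not NE.
(D, East, Beta): Player 2 can switch to West (-9 → 8). Not NE.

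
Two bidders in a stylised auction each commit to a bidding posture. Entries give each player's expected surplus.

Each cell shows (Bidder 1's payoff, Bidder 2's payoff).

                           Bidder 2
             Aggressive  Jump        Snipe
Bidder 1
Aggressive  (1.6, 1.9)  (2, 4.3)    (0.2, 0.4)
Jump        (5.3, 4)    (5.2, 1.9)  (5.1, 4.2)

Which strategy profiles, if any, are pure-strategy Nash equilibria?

The unique pure-strategy Nash equilibrium is (Jump, Snipe).

Mark each player's best response to every combination of opponents' strategies; a profile where every player is best-responding is a pure Nash equilibrium.
Bidder 1 against Aggressive: payoffs 1.6, 5.3 → best response Jump.
Bidder 1 against Jump: payoffs 2, 5.2 → best response Jump.
Bidder 1 against Snipe: payoffs 0.2, 5.1 → best response Jump.
Bidder 2 against Aggressive: payoffs 1.9, 4.3, 0.4 → best response Jump.
Bidder 2 against Jump: payoffs 4, 1.9, 4.2 → best response Snipe.
Mutual best responses: (Jump, Snipe).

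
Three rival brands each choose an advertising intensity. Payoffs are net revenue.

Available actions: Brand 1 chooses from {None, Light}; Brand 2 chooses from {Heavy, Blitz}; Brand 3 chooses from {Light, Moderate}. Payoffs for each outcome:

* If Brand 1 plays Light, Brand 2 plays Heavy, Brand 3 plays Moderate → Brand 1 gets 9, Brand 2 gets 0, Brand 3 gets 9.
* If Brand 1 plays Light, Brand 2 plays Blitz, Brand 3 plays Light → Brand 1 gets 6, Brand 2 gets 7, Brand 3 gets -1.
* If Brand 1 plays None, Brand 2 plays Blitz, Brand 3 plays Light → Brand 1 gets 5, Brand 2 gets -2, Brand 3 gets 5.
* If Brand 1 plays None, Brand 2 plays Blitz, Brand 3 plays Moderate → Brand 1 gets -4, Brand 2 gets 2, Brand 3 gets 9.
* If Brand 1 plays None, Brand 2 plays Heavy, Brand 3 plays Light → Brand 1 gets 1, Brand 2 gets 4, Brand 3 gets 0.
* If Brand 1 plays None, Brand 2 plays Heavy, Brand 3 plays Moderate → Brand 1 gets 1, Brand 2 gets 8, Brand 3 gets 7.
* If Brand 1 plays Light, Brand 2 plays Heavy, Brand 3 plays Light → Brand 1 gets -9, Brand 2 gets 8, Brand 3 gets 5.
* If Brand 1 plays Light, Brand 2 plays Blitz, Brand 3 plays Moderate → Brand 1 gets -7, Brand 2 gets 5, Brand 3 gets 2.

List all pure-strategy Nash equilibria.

For each strategy profile, look for a profitable unilateral deviation.
(None, Heavy, Light): Brand 3 can switch to Moderate (0 → 7). Not NE.
(None, Heavy, Moderate): Brand 1 can switch to Light (1 → 9). Not NE.
(None, Blitz, Light): Brand 1 can switch to Light (5 → 6). Not NE.
(None, Blitz, Moderate): Brand 2 can switch to Heavy (2 → 8). Not NE.
(Light, Heavy, Light): Brand 1 can switch to None (-9 → 1). Not NE.
(Light, Heavy, Moderate): Brand 2 can switch to Blitz (0 → 5). Not NE.
(Light, Blitz, Light): Brand 2 can switch to Heavy (7 → 8). Not NE.
(Light, Blitz, Moderate): Brand 1 can switch to None (-7 → -4). Not NE.

This game has no pure Nash equilibrium.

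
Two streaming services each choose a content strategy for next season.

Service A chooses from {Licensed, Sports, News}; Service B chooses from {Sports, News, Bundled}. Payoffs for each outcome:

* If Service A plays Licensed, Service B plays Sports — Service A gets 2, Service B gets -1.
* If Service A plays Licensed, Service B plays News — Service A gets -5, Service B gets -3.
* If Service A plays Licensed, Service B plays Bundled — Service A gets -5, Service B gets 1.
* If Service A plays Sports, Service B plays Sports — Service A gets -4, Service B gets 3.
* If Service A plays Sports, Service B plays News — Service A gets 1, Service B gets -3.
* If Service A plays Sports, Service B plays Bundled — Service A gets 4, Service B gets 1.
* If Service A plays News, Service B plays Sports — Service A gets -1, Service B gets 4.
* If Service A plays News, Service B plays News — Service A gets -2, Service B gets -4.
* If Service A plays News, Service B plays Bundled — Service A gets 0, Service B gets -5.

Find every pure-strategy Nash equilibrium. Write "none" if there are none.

(Licensed, Sports): Service B can switch to Bundled (-1 → 1). Not NE.
(Licensed, News): Service A can switch to Sports (-5 → 1). Not NE.
(Licensed, Bundled): Service A can switch to Sports (-5 → 4). Not NE.
(Sports, Sports): Service A can switch to Licensed (-4 → 2). Not NE.
(Sports, News): Service B can switch to Sports (-3 → 3). Not NE.
(Sports, Bundled): Service B can switch to Sports (1 → 3). Not NE.
(News, Sports): Service A can switch to Licensed (-1 → 2). Not NE.
(News, News): Service A can switch to Sports (-2 → 1). Not NE.
(News, Bundled): Service A can switch to Sports (0 → 4). Not NE.

This game has no pure Nash equilibrium.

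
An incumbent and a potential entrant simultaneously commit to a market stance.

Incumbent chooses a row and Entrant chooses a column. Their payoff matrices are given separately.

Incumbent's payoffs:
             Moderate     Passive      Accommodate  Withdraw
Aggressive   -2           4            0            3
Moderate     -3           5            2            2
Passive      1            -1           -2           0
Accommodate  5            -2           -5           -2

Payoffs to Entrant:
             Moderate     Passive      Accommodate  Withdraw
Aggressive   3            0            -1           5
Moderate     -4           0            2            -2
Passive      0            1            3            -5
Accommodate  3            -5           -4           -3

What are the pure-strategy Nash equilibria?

For each strategy profile, look for a profitable unilateral deviation.
(Aggressive, Moderate): Incumbent can switch to Passive (-2 → 1). Not NE.
(Aggressive, Passive): Incumbent can switch to Moderate (4 → 5). Not NE.
(Aggressive, Accommodate): Incumbent can switch to Moderate (0 → 2). Not NE.
(Aggressive, Withdraw): Incumbent gets 3, best alternative 2; Entrant gets 5, best alternative 3. No profitable deviation — NE.
(Moderate, Moderate): Incumbent can switch to Aggressive (-3 → -2). Not NE.
(Moderate, Passive): Entrant can switch to Accommodate (0 → 2). Not NE.
(Moderate, Accommodate): Incumbent gets 2, best alternative 0; Entrant gets 2, best alternative 0. No profitable deviation — NE.
(Moderate, Withdraw): Incumbent can switch to Aggressive (2 → 3). Not NE.
(Accommodate, Moderate): Incumbent gets 5, best alternative 1; Entrant gets 3, best alternative -3. No profitable deviation — NE.
(The remaining 7 profiles each have a profitable deviation by the same check.)

The pure Nash equilibria are (Aggressive, Withdraw), (Moderate, Accommodate), (Accommodate, Moderate).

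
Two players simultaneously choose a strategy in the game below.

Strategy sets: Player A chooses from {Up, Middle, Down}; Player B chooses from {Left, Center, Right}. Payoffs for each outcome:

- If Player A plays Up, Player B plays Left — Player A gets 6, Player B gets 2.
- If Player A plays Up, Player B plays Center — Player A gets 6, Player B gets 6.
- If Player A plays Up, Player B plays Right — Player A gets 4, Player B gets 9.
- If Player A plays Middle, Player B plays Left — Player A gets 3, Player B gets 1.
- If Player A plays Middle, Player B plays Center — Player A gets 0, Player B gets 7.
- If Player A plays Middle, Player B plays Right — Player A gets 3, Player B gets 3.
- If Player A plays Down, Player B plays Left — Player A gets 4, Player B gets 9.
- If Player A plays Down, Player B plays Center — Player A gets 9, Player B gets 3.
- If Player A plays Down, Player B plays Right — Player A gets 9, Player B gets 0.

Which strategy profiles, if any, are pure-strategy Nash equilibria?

For each strategy profile, look for a profitable unilateral deviation.
(Up, Left): Player B can switch to Center (2 → 6). Not NE.
(Up, Center): Player A can switch to Down (6 → 9). Not NE.
(Up, Right): Player A can switch to Down (4 → 9). Not NE.
(Middle, Left): Player A can switch to Up (3 → 6). Not NE.
(Middle, Center): Player A can switch to Up (0 → 6). Not NE.
(Middle, Right): Player A can switch to Up (3 → 4). Not NE.
(Down, Left): Player A can switch to Up (4 → 6). Not NE.
(Down, Center): Player B can switch to Left (3 → 9). Not NE.
(Down, Right): Player B can switch to Left (0 → 9). Not NE.

There is no pure-strategy Nash equilibrium.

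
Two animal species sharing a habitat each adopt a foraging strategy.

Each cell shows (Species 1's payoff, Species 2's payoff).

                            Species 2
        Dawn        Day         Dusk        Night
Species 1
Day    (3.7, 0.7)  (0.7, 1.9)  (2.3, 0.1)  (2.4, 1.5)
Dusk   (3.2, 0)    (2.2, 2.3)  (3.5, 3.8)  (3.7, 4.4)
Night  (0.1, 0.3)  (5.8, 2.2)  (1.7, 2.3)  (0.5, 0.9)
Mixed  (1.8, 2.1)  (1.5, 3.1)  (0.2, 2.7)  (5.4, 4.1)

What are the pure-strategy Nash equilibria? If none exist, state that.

(Day, Dawn): Species 2 can switch to Day (0.7 → 1.9). Not NE.
(Day, Day): Species 1 can switch to Dusk (0.7 → 2.2). Not NE.
(Day, Dusk): Species 1 can switch to Dusk (2.3 → 3.5). Not NE.
(Day, Night): Species 1 can switch to Dusk (2.4 → 3.7). Not NE.
(Dusk, Dawn): Species 1 can switch to Day (3.2 → 3.7). Not NE.
(Dusk, Day): Species 1 can switch to Night (2.2 → 5.8). Not NE.
(Dusk, Dusk): Species 2 can switch to Night (3.8 → 4.4). Not NE.
(Dusk, Night): Species 1 can switch to Mixed (3.7 → 5.4). Not NE.
(Night, Dawn): Species 1 can switch to Day (0.1 → 3.7). Not NE.
(Night, Day): Species 2 can switch to Dusk (2.2 → 2.3). Not NE.
(Night, Dusk): Species 1 can switch to Day (1.7 → 2.3). Not NE.
(Night, Night): Species 1 can switch to Day (0.5 → 2.4). Not NE.
(Mixed, Night): Species 1 gets 5.4, best alternative 3.7; Species 2 gets 4.1, best alternative 3.1. No profitable deviation — NE.
(The remaining 3 profiles each have a profitable deviation by the same check.)

The unique pure-strategy Nash equilibrium is (Mixed, Night).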